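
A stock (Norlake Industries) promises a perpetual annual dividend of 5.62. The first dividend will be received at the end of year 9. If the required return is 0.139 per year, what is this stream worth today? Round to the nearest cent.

14.27

Value at end of year 8: C / r = 5.62 / 0.139 = 40.4317
Discount to today: PV = 40.4317 / (1 + 0.139)^8 = 40.4317 / 2.832630 = 14.27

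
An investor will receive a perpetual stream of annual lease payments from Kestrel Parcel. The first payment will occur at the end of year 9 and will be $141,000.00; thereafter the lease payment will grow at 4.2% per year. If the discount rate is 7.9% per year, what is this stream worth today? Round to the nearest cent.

Value at end of year 8: C₁ / (r − g) = $141,000.00 / (0.079 − 0.042) = $3,810,810.8108
Discount to today: PV = $3,810,810.8108 / (1 + 0.079)^8 = $3,810,810.8108 / 1.837264 = $2,074,177.08

$2074177.08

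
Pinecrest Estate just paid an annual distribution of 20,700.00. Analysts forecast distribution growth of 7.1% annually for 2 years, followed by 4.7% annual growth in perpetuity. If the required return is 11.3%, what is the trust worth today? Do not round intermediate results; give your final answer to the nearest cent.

343147.77

D_1 = 22169.70000
D_2 = 23743.74870
Terminal value at year 2: TV = D_2×(1+g_2)/(r−g_2) = 24859.70489/0.066 = 376662.19529
P_0 = D_1/(1+r)^1 + D_2/(1+r)^2 + TV/(1+r)^2
    = 19918.86792 + 19167.21253 + 304061.68970 = 343147.77015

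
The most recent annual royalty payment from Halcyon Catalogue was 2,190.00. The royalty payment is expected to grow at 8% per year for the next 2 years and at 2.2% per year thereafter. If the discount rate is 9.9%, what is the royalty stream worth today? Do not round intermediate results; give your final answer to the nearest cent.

D_1 = 2365.20000
D_2 = 2554.41600
Terminal value at year 2: TV = D_2×(1+g_2)/(r−g_2) = 2610.61315/0.077 = 33904.06691
P_0 = D_1/(1+r)^1 + D_2/(1+r)^2 + TV/(1+r)^2
    = 2152.13831 + 2114.93118 + 28070.90482 = 32337.97431

32337.97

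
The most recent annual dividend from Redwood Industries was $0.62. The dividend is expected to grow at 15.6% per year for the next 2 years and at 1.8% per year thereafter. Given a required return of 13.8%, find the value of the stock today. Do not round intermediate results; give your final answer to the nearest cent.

$6.70

D_1 = 0.71672
D_2 = 0.82853
Terminal value at year 2: TV = D_2×(1+g_2)/(r−g_2) = 0.84344/0.12 = 7.02868
P_0 = D_1/(1+r)^1 + D_2/(1+r)^2 + TV/(1+r)^2
    = 0.62981 + 0.63977 + 5.42737 = 6.69694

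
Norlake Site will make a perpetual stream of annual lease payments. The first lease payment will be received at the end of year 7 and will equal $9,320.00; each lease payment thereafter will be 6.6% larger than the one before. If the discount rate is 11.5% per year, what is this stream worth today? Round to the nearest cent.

Value at end of year 6: C₁ / (r − g) = $9,320.00 / (0.115 − 0.066) = $190,204.0816
Discount to today: PV = $190,204.0816 / (1 + 0.115)^6 = $190,204.0816 / 1.921539 = $98,985.28

$98985.28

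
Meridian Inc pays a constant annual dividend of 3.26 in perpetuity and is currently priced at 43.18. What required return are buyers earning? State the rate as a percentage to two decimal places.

7.55%

P = C/r ⇒ r = C/P = 3.26/43.18 = 0.075498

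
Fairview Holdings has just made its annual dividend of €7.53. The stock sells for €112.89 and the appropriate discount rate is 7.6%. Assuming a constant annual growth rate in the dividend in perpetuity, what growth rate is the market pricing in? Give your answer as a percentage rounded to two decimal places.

0.87%

P = D₀(1+g)/(r−g) ⇒ P(r−g) = D₀(1+g) ⇒ g(P+D₀) = P·r − D₀
g = (P·r − D₀)/(P + D₀) = (€112.89×0.076 − €7.53) / (€112.89 + €7.53) = 0.008716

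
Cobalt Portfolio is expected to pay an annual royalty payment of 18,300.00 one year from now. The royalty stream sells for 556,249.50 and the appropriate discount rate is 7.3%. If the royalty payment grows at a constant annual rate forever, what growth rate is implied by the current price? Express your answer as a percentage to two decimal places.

4.01%

P = D₁/(r−g) ⇒ g = r − D₁/P = 0.073 − 18,300.00/556,249.50 = 0.040101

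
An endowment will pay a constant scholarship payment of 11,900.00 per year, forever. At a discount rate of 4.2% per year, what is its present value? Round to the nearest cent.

283333.33

Level perpetuity: PV = C / r = 11,900.00 / 0.042 = 283,333.33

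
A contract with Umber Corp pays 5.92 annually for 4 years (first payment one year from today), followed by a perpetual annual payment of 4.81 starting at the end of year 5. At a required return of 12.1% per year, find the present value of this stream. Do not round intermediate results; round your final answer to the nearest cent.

43.12

PV of 4-year annuity: 5.92 × [1 − (1+0.121)^−4] / 0.121 = 17.94330
Perpetuity value at year 4: 4.81 / 0.121 = 39.75207
PV of perpetuity: 39.75207 / (1+0.121)^4 = 25.17313
Total PV = 17.94330 + 25.17313 = 43.11644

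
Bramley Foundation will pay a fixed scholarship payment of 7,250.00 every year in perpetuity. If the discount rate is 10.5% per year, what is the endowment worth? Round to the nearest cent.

69047.62

Level perpetuity: PV = C / r = 7,250.00 / 0.105 = 69,047.62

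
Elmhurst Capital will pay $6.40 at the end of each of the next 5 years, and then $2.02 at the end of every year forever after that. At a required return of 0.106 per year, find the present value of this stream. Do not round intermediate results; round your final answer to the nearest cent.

PV of 5-year annuity: $6.40 × [1 − (1+0.106)^−5] / 0.106 = 23.89369
Perpetuity value at year 5: $2.02 / 0.106 = 19.05660
PV of perpetuity: 19.05660 / (1+0.106)^5 = 11.51516
Total PV = 23.89369 + 11.51516 = 35.40885

$35.41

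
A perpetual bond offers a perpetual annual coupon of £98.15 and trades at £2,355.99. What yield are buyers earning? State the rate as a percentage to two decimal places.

4.17%

P = C/r ⇒ r = C/P = £98.15/£2,355.99 = 0.041660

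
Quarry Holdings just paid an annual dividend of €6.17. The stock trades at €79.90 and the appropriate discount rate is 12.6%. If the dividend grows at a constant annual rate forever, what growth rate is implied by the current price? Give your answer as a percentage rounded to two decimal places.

P = D₀(1+g)/(r−g) ⇒ P(r−g) = D₀(1+g) ⇒ g(P+D₀) = P·r − D₀
g = (P·r − D₀)/(P + D₀) = (€79.90×0.126 − €6.17) / (€79.90 + €6.17) = 0.045282

4.53%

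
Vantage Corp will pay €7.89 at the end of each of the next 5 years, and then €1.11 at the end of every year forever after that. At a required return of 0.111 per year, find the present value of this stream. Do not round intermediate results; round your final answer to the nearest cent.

PV of 5-year annuity: €7.89 × [1 − (1+0.111)^−5] / 0.111 = 29.08742
Perpetuity value at year 5: €1.11 / 0.111 = 10.00000
PV of perpetuity: 10.00000 / (1+0.111)^5 = 5.90785
Total PV = 29.08742 + 5.90785 = 34.99527

€35.00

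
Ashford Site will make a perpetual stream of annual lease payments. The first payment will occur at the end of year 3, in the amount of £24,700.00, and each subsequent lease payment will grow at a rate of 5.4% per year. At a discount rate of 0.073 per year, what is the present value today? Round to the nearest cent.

£1129129.90

Value at end of year 2: C₁ / (r − g) = £24,700.00 / (0.073 − 0.054) = £1,300,000.0000
Discount to today: PV = £1,300,000.0000 / (1 + 0.073)^2 = £1,300,000.0000 / 1.151329 = £1,129,129.90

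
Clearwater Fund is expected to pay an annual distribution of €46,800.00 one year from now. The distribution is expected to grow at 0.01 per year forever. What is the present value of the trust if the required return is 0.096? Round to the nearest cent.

Growing perpetuity: P = D₁ / (r − g) = €46,800.0000 / (0.096 − 0.01) = €544,186.05

€544186.05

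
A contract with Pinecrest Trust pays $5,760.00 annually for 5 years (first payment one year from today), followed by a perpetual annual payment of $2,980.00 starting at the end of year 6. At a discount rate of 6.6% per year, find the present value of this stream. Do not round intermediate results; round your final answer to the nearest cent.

$56673.19

PV of 5-year annuity: $5,760.00 × [1 − (1+0.066)^−5] / 0.066 = 23872.25041
Perpetuity value at year 5: $2,980.00 / 0.066 = 45151.51515
PV of perpetuity: 45151.51515 / (1+0.066)^5 = 32800.94116
Total PV = 23872.25041 + 32800.94116 = 56673.19156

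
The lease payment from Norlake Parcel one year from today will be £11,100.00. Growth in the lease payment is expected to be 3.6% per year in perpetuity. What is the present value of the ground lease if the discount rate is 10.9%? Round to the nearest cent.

£152054.79

Growing perpetuity: P = D₁ / (r − g) = £11,100.0000 / (0.109 − 0.036) = £152,054.79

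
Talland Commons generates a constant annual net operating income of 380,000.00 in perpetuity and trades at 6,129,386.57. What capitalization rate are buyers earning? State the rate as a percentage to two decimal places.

6.20%

P = C/r ⇒ r = C/P = 380,000.00/6,129,386.57 = 0.061996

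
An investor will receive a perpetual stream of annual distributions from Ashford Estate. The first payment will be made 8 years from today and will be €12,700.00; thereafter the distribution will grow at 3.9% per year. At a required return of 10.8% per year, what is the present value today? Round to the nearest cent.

€89779.32

Value at end of year 7: C₁ / (r − g) = €12,700.00 / (0.108 − 0.039) = €184,057.9710
Discount to today: PV = €184,057.9710 / (1 + 0.108)^7 = €184,057.9710 / 2.050115 = €89,779.32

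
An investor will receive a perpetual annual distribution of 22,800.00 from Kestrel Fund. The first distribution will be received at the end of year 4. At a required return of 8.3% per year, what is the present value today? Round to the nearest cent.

216257.60

Value at end of year 3: C / r = 22,800.00 / 0.083 = 274,698.7952
Discount to today: PV = 274,698.7952 / (1 + 0.083)^3 = 274,698.7952 / 1.270239 = 216,257.60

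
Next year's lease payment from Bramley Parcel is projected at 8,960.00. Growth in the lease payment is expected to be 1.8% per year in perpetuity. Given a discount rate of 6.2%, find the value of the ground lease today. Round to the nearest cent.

Growing perpetuity: P = D₁ / (r − g) = 8,960.0000 / (0.062 − 0.018) = 203,636.36

203636.36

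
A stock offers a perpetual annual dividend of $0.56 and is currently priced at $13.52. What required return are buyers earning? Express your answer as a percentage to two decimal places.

4.14%

P = C/r ⇒ r = C/P = $0.56/$13.52 = 0.041420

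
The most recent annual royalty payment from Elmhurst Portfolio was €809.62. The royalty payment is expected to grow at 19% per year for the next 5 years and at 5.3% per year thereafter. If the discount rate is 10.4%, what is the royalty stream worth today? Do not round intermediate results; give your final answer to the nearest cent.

€29421.96

D_1 = 963.44780
D_2 = 1146.50288
D_3 = 1364.33843
D_4 = 1623.56273
D_5 = 1932.03965
Terminal value at year 5: TV = D_5×(1+g_2)/(r−g_2) = 2034.43775/0.051 = 39890.93631
P_0 = D_1/(1+r)^1 + D_2/(1+r)^2 + D_3/(1+r)^3 + D_4/(1+r)^4 + D_5/(1+r)^5 + TV/(1+r)^5
    = 872.68822 + 940.66937 + 1013.94615 + 1092.93109 + 1178.06884 + 24323.65658 = 29421.96026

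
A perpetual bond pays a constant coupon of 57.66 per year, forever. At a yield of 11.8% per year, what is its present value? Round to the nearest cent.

Level perpetuity: PV = C / r = 57.66 / 0.118 = 488.64

488.64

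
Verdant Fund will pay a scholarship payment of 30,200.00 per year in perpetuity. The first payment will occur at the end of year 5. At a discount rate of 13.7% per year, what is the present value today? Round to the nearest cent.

131899.92

Value at end of year 4: C / r = 30,200.00 / 0.137 = 220,437.9562
Discount to today: PV = 220,437.9562 / (1 + 0.137)^4 = 220,437.9562 / 1.671252 = 131,899.92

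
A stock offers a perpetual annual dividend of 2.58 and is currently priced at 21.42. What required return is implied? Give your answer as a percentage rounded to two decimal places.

P = C/r ⇒ r = C/P = 2.58/21.42 = 0.120448

12.04%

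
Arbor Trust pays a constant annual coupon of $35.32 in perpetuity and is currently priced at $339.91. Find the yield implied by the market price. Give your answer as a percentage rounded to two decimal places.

P = C/r ⇒ r = C/P = $35.32/$339.91 = 0.103910

10.39%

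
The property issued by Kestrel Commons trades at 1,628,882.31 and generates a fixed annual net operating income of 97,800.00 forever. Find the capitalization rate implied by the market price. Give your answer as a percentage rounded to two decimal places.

6.00%

P = C/r ⇒ r = C/P = 97,800.00/1,628,882.31 = 0.060041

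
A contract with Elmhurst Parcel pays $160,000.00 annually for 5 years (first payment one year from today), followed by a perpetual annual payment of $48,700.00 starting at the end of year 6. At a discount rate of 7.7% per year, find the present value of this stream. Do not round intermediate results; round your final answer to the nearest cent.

PV of 5-year annuity: $160,000.00 × [1 − (1+0.077)^−5] / 0.077 = 643916.82900
Perpetuity value at year 5: $48,700.00 / 0.077 = 632467.53247
PV of perpetuity: 632467.53247 / (1+0.077)^5 = 436475.34764
Total PV = 643916.82900 + 436475.34764 = 1080392.17664

$1080392.18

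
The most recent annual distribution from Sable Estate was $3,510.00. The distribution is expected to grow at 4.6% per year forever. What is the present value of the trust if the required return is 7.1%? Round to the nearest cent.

$146858.40

D₁ = D₀ × (1 + g) = $3,510.00 × 1.046 = $3,671.4600
Growing perpetuity: P = D₁ / (r − g) = $3,671.4600 / (0.071 − 0.046) = $146,858.40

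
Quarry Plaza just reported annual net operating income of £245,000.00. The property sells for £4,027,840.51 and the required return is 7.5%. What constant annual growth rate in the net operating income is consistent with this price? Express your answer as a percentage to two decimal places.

P = D₀(1+g)/(r−g) ⇒ P(r−g) = D₀(1+g) ⇒ g(P+D₀) = P·r − D₀
g = (P·r − D₀)/(P + D₀) = (£4,027,840.51×0.075 − £245,000.00) / (£4,027,840.51 + £245,000.00) = 0.013361

1.34%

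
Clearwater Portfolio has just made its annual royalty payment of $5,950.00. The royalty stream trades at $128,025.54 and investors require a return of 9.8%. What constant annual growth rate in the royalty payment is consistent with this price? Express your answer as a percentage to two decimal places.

4.92%

P = D₀(1+g)/(r−g) ⇒ P(r−g) = D₀(1+g) ⇒ g(P+D₀) = P·r − D₀
g = (P·r − D₀)/(P + D₀) = ($128,025.54×0.098 − $5,950.00) / ($128,025.54 + $5,950.00) = 0.049237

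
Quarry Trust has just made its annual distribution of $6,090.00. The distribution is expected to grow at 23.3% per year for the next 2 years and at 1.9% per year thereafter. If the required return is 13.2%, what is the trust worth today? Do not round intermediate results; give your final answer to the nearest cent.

D_1 = 7508.97000
D_2 = 9258.56001
Terminal value at year 2: TV = D_2×(1+g_2)/(r−g_2) = 9434.47265/0.113 = 83490.90841
P_0 = D_1/(1+r)^1 + D_2/(1+r)^2 + TV/(1+r)^2
    = 6633.36572 + 7225.21196 + 65154.78749 = 79013.36518

$79013.37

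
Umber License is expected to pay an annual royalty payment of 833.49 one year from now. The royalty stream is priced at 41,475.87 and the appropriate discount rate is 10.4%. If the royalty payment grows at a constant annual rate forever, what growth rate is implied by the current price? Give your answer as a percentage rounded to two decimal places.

P = D₁/(r−g) ⇒ g = r − D₁/P = 0.104 − 833.49/41,475.87 = 0.083904

8.39%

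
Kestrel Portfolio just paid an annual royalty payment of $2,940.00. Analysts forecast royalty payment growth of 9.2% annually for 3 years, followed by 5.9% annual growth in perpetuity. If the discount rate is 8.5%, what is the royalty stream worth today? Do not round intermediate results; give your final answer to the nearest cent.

$131015.46

D_1 = 3210.48000
D_2 = 3505.84416
D_3 = 3828.38182
Terminal value at year 3: TV = D_3×(1+g_2)/(r−g_2) = 4054.25635/0.026 = 155932.93655
P_0 = D_1/(1+r)^1 + D_2/(1+r)^2 + D_3/(1+r)^3 + TV/(1+r)^3
    = 2958.96774 + 2978.05786 + 2997.27113 + 122081.15884 = 131015.45557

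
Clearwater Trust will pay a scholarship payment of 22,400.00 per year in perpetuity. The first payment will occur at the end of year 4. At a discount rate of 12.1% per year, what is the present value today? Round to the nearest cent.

Value at end of year 3: C / r = 22,400.00 / 0.121 = 185,123.9669
Discount to today: PV = 185,123.9669 / (1 + 0.121)^3 = 185,123.9669 / 1.408695 = 131,415.26

131415.26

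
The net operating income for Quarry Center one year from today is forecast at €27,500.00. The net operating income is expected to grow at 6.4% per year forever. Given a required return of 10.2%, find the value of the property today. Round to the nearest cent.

Growing perpetuity: P = D₁ / (r − g) = €27,500.0000 / (0.102 − 0.064) = €723,684.21

€723684.21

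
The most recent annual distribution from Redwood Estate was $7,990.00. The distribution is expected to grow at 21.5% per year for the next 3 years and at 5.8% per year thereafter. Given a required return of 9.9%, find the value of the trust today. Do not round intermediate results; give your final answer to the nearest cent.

D_1 = 9707.85000
D_2 = 11795.03775
D_3 = 14330.97087
Terminal value at year 3: TV = D_3×(1+g_2)/(r−g_2) = 15162.16718/0.041 = 369808.95552
P_0 = D_1/(1+r)^1 + D_2/(1+r)^2 + D_3/(1+r)^3 + TV/(1+r)^3
    = 8833.34850 + 9765.71285 + 10796.48873 + 278602.07509 = 307997.62518

$307997.63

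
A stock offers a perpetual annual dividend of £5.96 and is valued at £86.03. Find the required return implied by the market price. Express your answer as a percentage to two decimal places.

6.93%

P = C/r ⇒ r = C/P = £5.96/£86.03 = 0.069278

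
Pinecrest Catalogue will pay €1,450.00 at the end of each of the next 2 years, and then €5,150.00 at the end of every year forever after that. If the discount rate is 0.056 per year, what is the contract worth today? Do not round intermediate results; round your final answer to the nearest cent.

€85142.52

PV of 2-year annuity: €1,450.00 × [1 − (1+0.056)^−2] / 0.056 = 2673.39589
Perpetuity value at year 2: €5,150.00 / 0.056 = 91964.28571
PV of perpetuity: 91964.28571 / (1+0.056)^2 = 82469.12100
Total PV = 2673.39589 + 82469.12100 = 85142.51689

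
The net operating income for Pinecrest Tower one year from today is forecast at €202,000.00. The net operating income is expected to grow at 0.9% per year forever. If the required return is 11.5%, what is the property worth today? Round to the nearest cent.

€1905660.38

Growing perpetuity: P = D₁ / (r − g) = €202,000.0000 / (0.115 − 0.009) = €1,905,660.38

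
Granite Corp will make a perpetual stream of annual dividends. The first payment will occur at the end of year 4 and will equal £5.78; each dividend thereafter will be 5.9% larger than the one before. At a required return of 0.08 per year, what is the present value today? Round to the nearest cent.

£218.49

Value at end of year 3: C₁ / (r − g) = £5.78 / (0.08 − 0.059) = £275.2381
Discount to today: PV = £275.2381 / (1 + 0.08)^3 = £275.2381 / 1.259712 = £218.49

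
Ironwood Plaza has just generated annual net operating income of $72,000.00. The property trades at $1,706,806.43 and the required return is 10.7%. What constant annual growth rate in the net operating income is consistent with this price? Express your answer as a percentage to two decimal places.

P = D₀(1+g)/(r−g) ⇒ P(r−g) = D₀(1+g) ⇒ g(P+D₀) = P·r − D₀
g = (P·r − D₀)/(P + D₀) = ($1,706,806.43×0.107 − $72,000.00) / ($1,706,806.43 + $72,000.00) = 0.062192

6.22%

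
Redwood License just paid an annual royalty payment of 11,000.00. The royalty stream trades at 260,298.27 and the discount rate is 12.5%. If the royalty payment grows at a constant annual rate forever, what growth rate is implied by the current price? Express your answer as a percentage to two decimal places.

7.94%

P = D₀(1+g)/(r−g) ⇒ P(r−g) = D₀(1+g) ⇒ g(P+D₀) = P·r − D₀
g = (P·r − D₀)/(P + D₀) = (260,298.27×0.125 − 11,000.00) / (260,298.27 + 11,000.00) = 0.079386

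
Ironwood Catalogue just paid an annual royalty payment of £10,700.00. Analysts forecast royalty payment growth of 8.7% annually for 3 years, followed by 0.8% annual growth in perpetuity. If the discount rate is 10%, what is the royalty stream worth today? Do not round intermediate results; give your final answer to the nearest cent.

£144474.44

D_1 = 11630.90000
D_2 = 12642.78830
D_3 = 13742.71088
Terminal value at year 3: TV = D_3×(1+g_2)/(r−g_2) = 13852.65257/0.092 = 150572.31053
P_0 = D_1/(1+r)^1 + D_2/(1+r)^2 + D_3/(1+r)^3 + TV/(1+r)^3
    = 10573.54545 + 10448.58537 + 10325.10209 + 113127.20551 = 144474.43843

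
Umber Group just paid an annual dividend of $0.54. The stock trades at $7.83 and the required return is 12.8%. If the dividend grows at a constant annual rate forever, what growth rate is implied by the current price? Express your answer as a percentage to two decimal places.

P = D₀(1+g)/(r−g) ⇒ P(r−g) = D₀(1+g) ⇒ g(P+D₀) = P·r − D₀
g = (P·r − D₀)/(P + D₀) = ($7.83×0.128 − $0.54) / ($7.83 + $0.54) = 0.055226

5.52%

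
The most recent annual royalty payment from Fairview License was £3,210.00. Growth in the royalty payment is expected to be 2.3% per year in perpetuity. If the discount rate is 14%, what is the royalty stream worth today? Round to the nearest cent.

£28066.92

D₁ = D₀ × (1 + g) = £3,210.00 × 1.023 = £3,283.8300
Growing perpetuity: P = D₁ / (r − g) = £3,283.8300 / (0.14 − 0.023) = £28,066.92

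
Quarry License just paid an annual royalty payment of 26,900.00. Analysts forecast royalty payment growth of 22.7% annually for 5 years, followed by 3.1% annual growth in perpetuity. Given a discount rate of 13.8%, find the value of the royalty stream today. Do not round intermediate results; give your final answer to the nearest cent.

547239.20

D_1 = 33006.30000
D_2 = 40498.73010
D_3 = 49691.94183
D_4 = 60972.01263
D_5 = 74812.65950
Terminal value at year 5: TV = D_5×(1+g_2)/(r−g_2) = 77131.85194/0.107 = 720858.42934
P_0 = D_1/(1+r)^1 + D_2/(1+r)^2 + D_3/(1+r)^3 + D_4/(1+r)^4 + D_5/(1+r)^5 + TV/(1+r)^5
    = 29003.77856 + 31272.08813 + 33717.79625 + 36354.77680 + 39197.98870 + 377692.76959 = 547239.19804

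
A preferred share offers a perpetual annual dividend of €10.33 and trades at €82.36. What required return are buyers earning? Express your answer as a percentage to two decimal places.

12.54%

P = C/r ⇒ r = C/P = €10.33/€82.36 = 0.125425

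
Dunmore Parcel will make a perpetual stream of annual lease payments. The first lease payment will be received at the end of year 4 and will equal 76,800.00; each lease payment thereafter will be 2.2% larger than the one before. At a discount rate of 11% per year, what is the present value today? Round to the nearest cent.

Value at end of year 3: C₁ / (r − g) = 76,800.00 / (0.11 − 0.022) = 872,727.2727
Discount to today: PV = 872,727.2727 / (1 + 0.11)^3 = 872,727.2727 / 1.367631 = 638,130.66

638130.66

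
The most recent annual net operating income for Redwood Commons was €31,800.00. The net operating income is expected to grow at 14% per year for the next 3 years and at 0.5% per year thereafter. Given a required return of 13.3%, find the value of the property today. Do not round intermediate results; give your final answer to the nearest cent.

D_1 = 36252.00000
D_2 = 41327.28000
D_3 = 47113.09920
Terminal value at year 3: TV = D_3×(1+g_2)/(r−g_2) = 47348.66470/0.128 = 369911.44294
P_0 = D_1/(1+r)^1 + D_2/(1+r)^2 + D_3/(1+r)^3 + TV/(1+r)^3
    = 31996.46955 + 32194.15295 + 32393.05769 + 254336.11698 = 350919.79716

€350919.80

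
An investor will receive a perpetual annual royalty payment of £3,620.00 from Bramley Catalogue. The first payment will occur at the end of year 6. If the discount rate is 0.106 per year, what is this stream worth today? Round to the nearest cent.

£20636.07

Value at end of year 5: C / r = £3,620.00 / 0.106 = £34,150.9434
Discount to today: PV = £34,150.9434 / (1 + 0.106)^5 = £34,150.9434 / 1.654915 = £20,636.07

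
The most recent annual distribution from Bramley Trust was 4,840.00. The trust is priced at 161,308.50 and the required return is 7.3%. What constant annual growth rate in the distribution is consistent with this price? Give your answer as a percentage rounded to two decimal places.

P = D₀(1+g)/(r−g) ⇒ P(r−g) = D₀(1+g) ⇒ g(P+D₀) = P·r − D₀
g = (P·r − D₀)/(P + D₀) = (161,308.50×0.073 − 4,840.00) / (161,308.50 + 4,840.00) = 0.041743

4.17%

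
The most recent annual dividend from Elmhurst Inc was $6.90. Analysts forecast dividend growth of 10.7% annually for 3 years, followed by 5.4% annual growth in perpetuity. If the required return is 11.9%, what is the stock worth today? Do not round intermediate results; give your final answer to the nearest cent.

$128.58

D_1 = 7.63830
D_2 = 8.45560
D_3 = 9.36035
Terminal value at year 3: TV = D_3×(1+g_2)/(r−g_2) = 9.86581/0.065 = 151.78163
P_0 = D_1/(1+r)^1 + D_2/(1+r)^2 + D_3/(1+r)^3 + TV/(1+r)^3
    = 6.82601 + 6.75280 + 6.68039 + 108.32506 = 128.58426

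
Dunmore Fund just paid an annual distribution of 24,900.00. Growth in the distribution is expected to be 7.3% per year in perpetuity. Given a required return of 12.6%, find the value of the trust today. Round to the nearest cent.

D₁ = D₀ × (1 + g) = 24,900.00 × 1.073 = 26,717.7000
Growing perpetuity: P = D₁ / (r − g) = 26,717.7000 / (0.126 − 0.073) = 504,107.55

504107.55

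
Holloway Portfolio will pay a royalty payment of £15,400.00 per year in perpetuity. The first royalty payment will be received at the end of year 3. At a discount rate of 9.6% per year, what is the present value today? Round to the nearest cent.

Value at end of year 2: C / r = £15,400.00 / 0.096 = £160,416.6667
Discount to today: PV = £160,416.6667 / (1 + 0.096)^2 = £160,416.6667 / 1.201216 = £133,545.23

£133545.23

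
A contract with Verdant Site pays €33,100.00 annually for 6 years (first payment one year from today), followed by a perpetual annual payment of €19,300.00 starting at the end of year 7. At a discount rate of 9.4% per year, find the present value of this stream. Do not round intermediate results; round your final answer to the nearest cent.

€266493.45

PV of 6-year annuity: €33,100.00 × [1 − (1+0.094)^−6] / 0.094 = 146729.66065
Perpetuity value at year 6: €19,300.00 / 0.094 = 205319.14894
PV of perpetuity: 205319.14894 / (1+0.094)^6 = 119763.78789
Total PV = 146729.66065 + 119763.78789 = 266493.44854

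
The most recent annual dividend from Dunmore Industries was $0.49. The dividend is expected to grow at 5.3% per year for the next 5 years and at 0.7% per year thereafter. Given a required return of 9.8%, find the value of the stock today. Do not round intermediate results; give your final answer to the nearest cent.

D_1 = 0.51597
D_2 = 0.54332
D_3 = 0.57211
D_4 = 0.60243
D_5 = 0.63436
Terminal value at year 5: TV = D_5×(1+g_2)/(r−g_2) = 0.63880/0.091 = 7.01982
P_0 = D_1/(1+r)^1 + D_2/(1+r)^2 + D_3/(1+r)^3 + D_4/(1+r)^4 + D_5/(1+r)^5 + TV/(1+r)^5
    = 0.46992 + 0.45066 + 0.43219 + 0.41448 + 0.39749 + 4.39860 = 6.56333

$6.56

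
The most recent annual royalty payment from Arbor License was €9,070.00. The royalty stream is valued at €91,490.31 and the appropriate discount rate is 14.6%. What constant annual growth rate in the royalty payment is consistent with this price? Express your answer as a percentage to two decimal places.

4.26%

P = D₀(1+g)/(r−g) ⇒ P(r−g) = D₀(1+g) ⇒ g(P+D₀) = P·r − D₀
g = (P·r − D₀)/(P + D₀) = (€91,490.31×0.146 − €9,070.00) / (€91,490.31 + €9,070.00) = 0.042637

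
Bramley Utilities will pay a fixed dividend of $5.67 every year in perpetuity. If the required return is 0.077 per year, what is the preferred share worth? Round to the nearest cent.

$73.64

Level perpetuity: PV = C / r = $5.67 / 0.077 = $73.64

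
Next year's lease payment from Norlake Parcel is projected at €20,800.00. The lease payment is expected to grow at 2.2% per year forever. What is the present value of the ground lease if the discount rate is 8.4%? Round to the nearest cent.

Growing perpetuity: P = D₁ / (r − g) = €20,800.0000 / (0.084 − 0.022) = €335,483.87

€335483.87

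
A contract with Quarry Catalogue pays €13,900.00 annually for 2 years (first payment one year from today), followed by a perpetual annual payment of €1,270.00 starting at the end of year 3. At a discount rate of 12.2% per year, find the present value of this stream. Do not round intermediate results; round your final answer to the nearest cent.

PV of 2-year annuity: €13,900.00 × [1 − (1+0.122)^−2] / 0.122 = 23430.11747
Perpetuity value at year 2: €1,270.00 / 0.122 = 10409.83607
PV of perpetuity: 10409.83607 / (1+0.122)^2 = 8269.09871
Total PV = 23430.11747 + 8269.09871 = 31699.21618

€31699.22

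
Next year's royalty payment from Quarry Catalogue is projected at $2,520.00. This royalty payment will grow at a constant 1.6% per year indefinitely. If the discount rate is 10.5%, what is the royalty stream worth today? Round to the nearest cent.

Growing perpetuity: P = D₁ / (r − g) = $2,520.0000 / (0.105 − 0.016) = $28,314.61

$28314.61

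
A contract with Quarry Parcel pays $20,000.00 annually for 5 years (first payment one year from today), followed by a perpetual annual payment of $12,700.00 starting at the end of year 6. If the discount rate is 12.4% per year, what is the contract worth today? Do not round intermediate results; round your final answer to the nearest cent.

PV of 5-year annuity: $20,000.00 × [1 − (1+0.124)^−5] / 0.124 = 71386.79051
Perpetuity value at year 5: $12,700.00 / 0.124 = 102419.35484
PV of perpetuity: 102419.35484 / (1+0.124)^5 = 57088.74286
Total PV = 71386.79051 + 57088.74286 = 128475.53338

$128475.53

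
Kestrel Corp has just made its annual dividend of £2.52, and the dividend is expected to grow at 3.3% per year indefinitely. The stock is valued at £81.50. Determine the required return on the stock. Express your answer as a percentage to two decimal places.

6.49%

D₁ = £2.52 × 1.033 = £2.6032
P = D₁/(r − g) ⇒ r = D₁/P + g = £2.6032/£81.50 + 0.033 = 0.031941 + 0.033 = 0.064941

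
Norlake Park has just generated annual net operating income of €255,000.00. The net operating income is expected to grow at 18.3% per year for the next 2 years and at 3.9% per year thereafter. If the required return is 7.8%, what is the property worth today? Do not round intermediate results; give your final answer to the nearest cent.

D_1 = 301665.00000
D_2 = 356869.69500
Terminal value at year 2: TV = D_2×(1+g_2)/(r−g_2) = 370787.61310/0.039 = 9507374.69500
P_0 = D_1/(1+r)^1 + D_2/(1+r)^2 + TV/(1+r)^2
    = 279837.66234 + 307094.57750 + 8181314.51341 = 8768246.75325

€8768246.75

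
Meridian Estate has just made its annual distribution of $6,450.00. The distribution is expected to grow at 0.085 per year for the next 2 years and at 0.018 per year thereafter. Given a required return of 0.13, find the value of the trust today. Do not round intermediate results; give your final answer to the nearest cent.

D_1 = 6998.25000
D_2 = 7593.10125
Terminal value at year 2: TV = D_2×(1+g_2)/(r−g_2) = 7729.77707/0.112 = 69015.86672
P_0 = D_1/(1+r)^1 + D_2/(1+r)^2 + TV/(1+r)^2
    = 6193.14159 + 5946.51206 + 54049.54712 = 66189.20077

$66189.20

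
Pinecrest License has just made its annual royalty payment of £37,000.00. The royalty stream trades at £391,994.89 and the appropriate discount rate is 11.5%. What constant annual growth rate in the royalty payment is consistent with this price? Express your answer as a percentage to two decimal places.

P = D₀(1+g)/(r−g) ⇒ P(r−g) = D₀(1+g) ⇒ g(P+D₀) = P·r − D₀
g = (P·r − D₀)/(P + D₀) = (£391,994.89×0.115 − £37,000.00) / (£391,994.89 + £37,000.00) = 0.018833

1.88%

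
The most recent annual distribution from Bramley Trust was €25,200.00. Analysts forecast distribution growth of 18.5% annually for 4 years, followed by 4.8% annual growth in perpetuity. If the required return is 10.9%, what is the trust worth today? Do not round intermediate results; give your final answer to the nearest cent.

€683684.07

D_1 = 29862.00000
D_2 = 35386.47000
D_3 = 41932.96695
D_4 = 49690.56584
Terminal value at year 4: TV = D_4×(1+g_2)/(r−g_2) = 52075.71300/0.061 = 853700.21305
P_0 = D_1/(1+r)^1 + D_2/(1+r)^2 + D_3/(1+r)^3 + D_4/(1+r)^4 + TV/(1+r)^4
    = 26926.96123 + 28772.27146 + 30744.04119 + 32850.93671 + 564389.86354 = 683684.07413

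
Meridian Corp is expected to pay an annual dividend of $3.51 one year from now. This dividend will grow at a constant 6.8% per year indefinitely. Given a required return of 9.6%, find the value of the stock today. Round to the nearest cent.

Growing perpetuity: P = D₁ / (r − g) = $3.5100 / (0.096 − 0.068) = $125.36

$125.36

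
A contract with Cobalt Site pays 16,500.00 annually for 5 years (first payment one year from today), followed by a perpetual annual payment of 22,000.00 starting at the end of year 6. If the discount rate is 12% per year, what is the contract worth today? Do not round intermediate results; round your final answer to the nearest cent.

PV of 5-year annuity: 16,500.00 × [1 − (1+0.12)^−5] / 0.12 = 59478.80734
Perpetuity value at year 5: 22,000.00 / 0.12 = 183333.33333
PV of perpetuity: 183333.33333 / (1+0.12)^5 = 104028.25688
Total PV = 59478.80734 + 104028.25688 = 163507.06422

163507.06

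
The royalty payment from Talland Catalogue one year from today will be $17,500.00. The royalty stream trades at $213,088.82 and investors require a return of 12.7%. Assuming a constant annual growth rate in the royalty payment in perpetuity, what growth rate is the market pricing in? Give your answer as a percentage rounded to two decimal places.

4.49%

P = D₁/(r−g) ⇒ g = r − D₁/P = 0.127 − $17,500.00/$213,088.82 = 0.044875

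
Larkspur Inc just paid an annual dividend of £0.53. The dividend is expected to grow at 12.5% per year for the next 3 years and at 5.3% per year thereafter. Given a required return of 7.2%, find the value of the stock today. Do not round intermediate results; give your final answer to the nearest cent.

£35.70

D_1 = 0.59625
D_2 = 0.67078
D_3 = 0.75463
Terminal value at year 3: TV = D_3×(1+g_2)/(r−g_2) = 0.79462/0.019 = 41.82233
P_0 = D_1/(1+r)^1 + D_2/(1+r)^2 + D_3/(1+r)^3 + TV/(1+r)^3
    = 0.55620 + 0.58370 + 0.61256 + 33.94875 = 35.70122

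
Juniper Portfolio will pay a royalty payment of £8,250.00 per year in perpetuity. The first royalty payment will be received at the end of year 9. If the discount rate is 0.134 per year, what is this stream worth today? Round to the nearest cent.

£22513.59

Value at end of year 8: C / r = £8,250.00 / 0.134 = £61,567.1642
Discount to today: PV = £61,567.1642 / (1 + 0.134)^8 = £61,567.1642 / 2.734667 = £22,513.59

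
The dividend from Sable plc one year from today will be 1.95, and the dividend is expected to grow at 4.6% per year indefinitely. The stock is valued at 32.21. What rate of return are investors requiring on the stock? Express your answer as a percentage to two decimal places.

10.65%

P = D₁/(r − g) ⇒ r = D₁/P + g = 1.9500/32.21 + 0.046 = 0.060540 + 0.046 = 0.106540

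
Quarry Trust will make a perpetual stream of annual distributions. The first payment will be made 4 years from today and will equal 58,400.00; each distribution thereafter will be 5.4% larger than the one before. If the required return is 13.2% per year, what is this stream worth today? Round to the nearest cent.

516153.60

Value at end of year 3: C₁ / (r − g) = 58,400.00 / (0.132 − 0.054) = 748,717.9487
Discount to today: PV = 748,717.9487 / (1 + 0.132)^3 = 748,717.9487 / 1.450572 = 516,153.60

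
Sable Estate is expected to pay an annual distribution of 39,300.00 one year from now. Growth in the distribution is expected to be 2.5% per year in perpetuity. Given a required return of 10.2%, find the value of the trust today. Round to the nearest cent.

510389.61

Growing perpetuity: P = D₁ / (r − g) = 39,300.0000 / (0.102 − 0.025) = 510,389.61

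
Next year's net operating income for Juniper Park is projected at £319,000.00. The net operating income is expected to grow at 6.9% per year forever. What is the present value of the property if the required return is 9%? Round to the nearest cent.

Growing perpetuity: P = D₁ / (r − g) = £319,000.0000 / (0.09 − 0.069) = £15,190,476.19

£15190476.19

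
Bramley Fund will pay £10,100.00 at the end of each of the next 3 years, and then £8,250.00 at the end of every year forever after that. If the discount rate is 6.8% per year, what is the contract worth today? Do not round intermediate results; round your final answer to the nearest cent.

PV of 3-year annuity: £10,100.00 × [1 − (1+0.068)^−3] / 0.068 = 26602.74450
Perpetuity value at year 3: £8,250.00 / 0.068 = 121323.52941
PV of perpetuity: 121323.52941 / (1+0.068)^3 = 99593.56485
Total PV = 26602.74450 + 99593.56485 = 126196.30934

£126196.31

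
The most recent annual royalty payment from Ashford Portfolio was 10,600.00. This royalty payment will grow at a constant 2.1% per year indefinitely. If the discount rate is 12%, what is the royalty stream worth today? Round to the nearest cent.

D₁ = D₀ × (1 + g) = 10,600.00 × 1.021 = 10,822.6000
Growing perpetuity: P = D₁ / (r − g) = 10,822.6000 / (0.12 − 0.021) = 109,319.19

109319.19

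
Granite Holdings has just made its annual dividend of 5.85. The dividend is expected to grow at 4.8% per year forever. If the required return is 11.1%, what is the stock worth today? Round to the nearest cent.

97.31

D₁ = D₀ × (1 + g) = 5.85 × 1.048 = 6.1308
Growing perpetuity: P = D₁ / (r − g) = 6.1308 / (0.111 − 0.048) = 97.31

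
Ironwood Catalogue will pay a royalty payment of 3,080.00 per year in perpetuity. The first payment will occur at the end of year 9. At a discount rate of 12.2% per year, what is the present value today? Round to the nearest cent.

Value at end of year 8: C / r = 3,080.00 / 0.122 = 25,245.9016
Discount to today: PV = 25,245.9016 / (1 + 0.122)^8 = 25,245.9016 / 2.511556 = 10,051.90

10051.90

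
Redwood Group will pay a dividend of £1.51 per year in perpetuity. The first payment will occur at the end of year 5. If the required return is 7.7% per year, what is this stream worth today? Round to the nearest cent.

£14.58

Value at end of year 4: C / r = £1.51 / 0.077 = £19.6104
Discount to today: PV = £19.6104 / (1 + 0.077)^4 = £19.6104 / 1.345435 = £14.58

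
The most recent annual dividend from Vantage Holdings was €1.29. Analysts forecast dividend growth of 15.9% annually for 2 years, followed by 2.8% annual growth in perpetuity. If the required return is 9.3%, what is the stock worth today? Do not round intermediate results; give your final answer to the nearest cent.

D_1 = 1.49511
D_2 = 1.73283
Terminal value at year 2: TV = D_2×(1+g_2)/(r−g_2) = 1.78135/0.065 = 27.40541
P_0 = D_1/(1+r)^1 + D_2/(1+r)^2 + TV/(1+r)^2
    = 1.36790 + 1.45050 + 22.94014 = 25.75853

€25.76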